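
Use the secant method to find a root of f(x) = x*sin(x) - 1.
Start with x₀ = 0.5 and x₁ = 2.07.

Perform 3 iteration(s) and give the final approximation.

f(x) = x*sin(x) - 1
x₀ = 0.5, x₁ = 2.07

Secant formula: x_{n+1} = x_n - f(x_n)(x_n - x_{n-1})/(f(x_n) - f(x_{n-1}))

Iteration 1:
  f(0.500000) = -0.760287
  f(2.070000) = 0.817386
  x_2 = 2.070000 - 0.817386×(2.070000 - 0.500000)/(0.817386 - (-0.760287))
       = 1.256590
Iteration 2:
  f(2.070000) = 0.817386
  f(1.256590) = 0.195069
  x_3 = 1.256590 - 0.195069×(1.256590 - 2.070000)/(0.195069 - 0.817386)
       = 1.001621
Iteration 3:
  f(1.256590) = 0.195069
  f(1.001621) = -0.156290
  x_4 = 1.001621 - (-0.156290)×(1.001621 - 1.256590)/(-0.156290 - 0.195069)
       = 1.115034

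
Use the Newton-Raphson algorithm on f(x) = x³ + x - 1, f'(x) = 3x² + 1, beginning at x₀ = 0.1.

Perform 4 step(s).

f(x) = x³ + x - 1
f'(x) = 3x² + 1
x₀ = 0.1

Newton-Raphson formula: x_{n+1} = x_n - f(x_n)/f'(x_n)

Iteration 1:
  f(0.100000) = -0.899000
  f'(0.100000) = 1.030000
  x_1 = 0.100000 - (-0.899000)/1.030000 = 0.972816
Iteration 2:
  f(0.972816) = 0.893459
  f'(0.972816) = 3.839110
  x_2 = 0.972816 - 0.893459/3.839110 = 0.740090
Iteration 3:
  f(0.740090) = 0.145462
  f'(0.740090) = 2.643200
  x_3 = 0.740090 - 0.145462/2.643200 = 0.685058
Iteration 4:
  f(0.685058) = 0.006558
  f'(0.685058) = 2.407911
  x_4 = 0.685058 - 0.006558/2.407911 = 0.682334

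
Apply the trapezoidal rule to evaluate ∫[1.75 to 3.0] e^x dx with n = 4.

f(x) = e^x
a = 1.75, b = 3.0, n = 4
h = (b - a)/n = 0.312500

Trapezoidal rule: (h/2)[f(x₀) + 2f(x₁) + 2f(x₂) + ... + f(xₙ)]

x_0 = 1.7500, f(x_0) = 5.754603, coefficient = 1
x_1 = 2.0625, f(x_1) = 7.865609, coefficient = 2
x_2 = 2.3750, f(x_2) = 10.751013, coefficient = 2
x_3 = 2.6875, f(x_3) = 14.694893, coefficient = 2
x_4 = 3.0000, f(x_4) = 20.085537, coefficient = 1

I ≈ (0.312500/2) × 92.463170 = 14.447370
Exact value: 14.330934
Error: 0.116436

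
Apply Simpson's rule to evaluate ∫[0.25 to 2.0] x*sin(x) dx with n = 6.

f(x) = x*sin(x)
a = 0.25, b = 2.0, n = 6
h = (b - a)/n = 0.291667

Simpson's rule: (h/3)[f(x₀) + 4f(x₁) + 2f(x₂) + ... + f(xₙ)]

x_0 = 0.2500, f(x_0) = 0.061851, coefficient = 1
x_1 = 0.5417, f(x_1) = 0.279264, coefficient = 4
x_2 = 0.8333, f(x_2) = 0.616814, coefficient = 2
x_3 = 1.1250, f(x_3) = 1.015051, coefficient = 4
x_4 = 1.4167, f(x_4) = 1.399873, coefficient = 2
x_5 = 1.7083, f(x_5) = 1.692201, coefficient = 4
x_6 = 2.0000, f(x_6) = 1.818595, coefficient = 1

I ≈ (0.291667/3) × 17.859885 = 1.736378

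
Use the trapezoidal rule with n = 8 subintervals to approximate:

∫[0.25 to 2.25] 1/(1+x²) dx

f(x) = 1/(1+x²)
a = 0.25, b = 2.25, n = 8
h = (b - a)/n = 0.250000

Trapezoidal rule: (h/2)[f(x₀) + 2f(x₁) + 2f(x₂) + ... + f(xₙ)]

x_0 = 0.2500, f(x_0) = 0.941176, coefficient = 1
x_1 = 0.5000, f(x_1) = 0.800000, coefficient = 2
x_2 = 0.7500, f(x_2) = 0.640000, coefficient = 2
x_3 = 1.0000, f(x_3) = 0.500000, coefficient = 2
x_4 = 1.2500, f(x_4) = 0.390244, coefficient = 2
x_5 = 1.5000, f(x_5) = 0.307692, coefficient = 2
x_6 = 1.7500, f(x_6) = 0.246154, coefficient = 2
x_7 = 2.0000, f(x_7) = 0.200000, coefficient = 2
x_8 = 2.2500, f(x_8) = 0.164948, coefficient = 1

I ≈ (0.250000/2) × 7.274305 = 0.909288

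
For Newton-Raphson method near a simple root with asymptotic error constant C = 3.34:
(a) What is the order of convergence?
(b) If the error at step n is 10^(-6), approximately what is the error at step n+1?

(a) Newton-Raphson has quadratic (order 2) convergence near simple roots.
    This means |e_{n+1}| ≈ C|e_n|².

(b) With |e_n| = 10^(-6) and C = 3.34:
    |e_{n+1}| ≈ 3.34 × (10^(-6))² = 3.34 × 10^(-12)

(a) 2 (quadratic); (b) |e_{n+1}| ≈ 3.340e-12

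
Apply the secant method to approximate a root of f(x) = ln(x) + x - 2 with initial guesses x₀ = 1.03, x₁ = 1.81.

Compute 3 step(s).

f(x) = ln(x) + x - 2
x₀ = 1.03, x₁ = 1.81

Secant formula: x_{n+1} = x_n - f(x_n)(x_n - x_{n-1})/(f(x_n) - f(x_{n-1}))

Iteration 1:
  f(1.030000) = -0.940441
  f(1.810000) = 0.403327
  x_2 = 1.810000 - 0.403327×(1.810000 - 1.030000)/(0.403327 - (-0.940441))
       = 1.575886
Iteration 2:
  f(1.810000) = 0.403327
  f(1.575886) = 0.030704
  x_3 = 1.575886 - 0.030704×(1.575886 - 1.810000)/(0.030704 - 0.403327)
       = 1.556595
Iteration 3:
  f(1.575886) = 0.030704
  f(1.556595) = -0.000904
  x_4 = 1.556595 - (-0.000904)×(1.556595 - 1.575886)/(-0.000904 - 0.030704)
       = 1.557147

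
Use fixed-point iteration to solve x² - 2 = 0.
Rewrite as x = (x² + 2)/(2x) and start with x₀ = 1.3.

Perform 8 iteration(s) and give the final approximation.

Equation: x² - 2 = 0
Fixed-point form: x = (x² + 2)/(2x)
x₀ = 1.3

x_1 = g(1.300000) = 1.419231
x_2 = g(1.419231) = 1.414222
x_3 = g(1.414222) = 1.414214
x_4 = g(1.414214) = 1.414214
x_5 = g(1.414214) = 1.414214
x_6 = g(1.414214) = 1.414214
x_7 = g(1.414214) = 1.414214
x_8 = g(1.414214) = 1.414214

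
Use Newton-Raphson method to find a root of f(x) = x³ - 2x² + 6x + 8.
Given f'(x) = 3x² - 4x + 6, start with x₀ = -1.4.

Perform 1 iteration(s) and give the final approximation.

f(x) = x³ - 2x² + 6x + 8
f'(x) = 3x² - 4x + 6
x₀ = -1.4

Newton-Raphson formula: x_{n+1} = x_n - f(x_n)/f'(x_n)

Iteration 1:
  f(-1.400000) = -7.064000
  f'(-1.400000) = 17.480000
  x_1 = -1.400000 - (-7.064000)/17.480000 = -0.995881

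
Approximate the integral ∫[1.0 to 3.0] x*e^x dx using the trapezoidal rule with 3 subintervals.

f(x) = x*e^x
a = 1.0, b = 3.0, n = 3
h = (b - a)/n = 0.666667

Trapezoidal rule: (h/2)[f(x₀) + 2f(x₁) + 2f(x₂) + ... + f(xₙ)]

x_0 = 1.0000, f(x_0) = 2.718282, coefficient = 1
x_1 = 1.6667, f(x_1) = 8.824150, coefficient = 2
x_2 = 2.3333, f(x_2) = 24.061937, coefficient = 2
x_3 = 3.0000, f(x_3) = 60.256611, coefficient = 1

I ≈ (0.666667/2) × 128.747066 = 42.915689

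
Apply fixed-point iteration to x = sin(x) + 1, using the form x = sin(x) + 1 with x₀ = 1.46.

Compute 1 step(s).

Equation: x = sin(x) + 1
Fixed-point form: x = sin(x) + 1
x₀ = 1.46

x_1 = g(1.460000) = 1.993868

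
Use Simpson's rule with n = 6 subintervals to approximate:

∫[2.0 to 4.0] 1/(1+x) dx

f(x) = 1/(1+x)
a = 2.0, b = 4.0, n = 6
h = (b - a)/n = 0.333333

Simpson's rule: (h/3)[f(x₀) + 4f(x₁) + 2f(x₂) + ... + f(xₙ)]

x_0 = 2.0000, f(x_0) = 0.333333, coefficient = 1
x_1 = 2.3333, f(x_1) = 0.300000, coefficient = 4
x_2 = 2.6667, f(x_2) = 0.272727, coefficient = 2
x_3 = 3.0000, f(x_3) = 0.250000, coefficient = 4
x_4 = 3.3333, f(x_4) = 0.230769, coefficient = 2
x_5 = 3.6667, f(x_5) = 0.214286, coefficient = 4
x_6 = 4.0000, f(x_6) = 0.200000, coefficient = 1

I ≈ (0.333333/3) × 4.597469 = 0.510830
Exact value: 0.510826
Error: 0.000004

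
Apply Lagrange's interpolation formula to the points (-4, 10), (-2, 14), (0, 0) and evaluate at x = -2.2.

Lagrange interpolation formula:
P(x) = Σ yᵢ × Lᵢ(x)
where Lᵢ(x) = Π_{j≠i} (x - xⱼ)/(xᵢ - xⱼ)

L_0(-2.2) = (-2.2 - (-2))/(-4 - (-2)) × (-2.2 - 0)/(-4 - 0) = 0.055000
L_1(-2.2) = (-2.2 - (-4))/(-2 - (-4)) × (-2.2 - 0)/(-2 - 0) = 0.990000
L_2(-2.2) = (-2.2 - (-4))/(0 - (-4)) × (-2.2 - (-2))/(0 - (-2)) = -0.045000

P(-2.2) = 10×L_0(-2.2) + 14×L_1(-2.2) + 0×L_2(-2.2)
P(-2.2) = 14.410000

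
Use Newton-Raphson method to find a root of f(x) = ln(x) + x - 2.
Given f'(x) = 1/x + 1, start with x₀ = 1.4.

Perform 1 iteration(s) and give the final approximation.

f(x) = ln(x) + x - 2
f'(x) = 1/x + 1
x₀ = 1.4

Newton-Raphson formula: x_{n+1} = x_n - f(x_n)/f'(x_n)

Iteration 1:
  f(1.400000) = -0.263528
  f'(1.400000) = 1.714286
  x_1 = 1.400000 - (-0.263528)/1.714286 = 1.553725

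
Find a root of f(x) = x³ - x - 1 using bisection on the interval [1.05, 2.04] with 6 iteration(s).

f(x) = x³ - x - 1
Initial interval: [1.05, 2.04]

Iteration 1:
  c_1 = (1.050000 + 2.040000)/2 = 1.545000
  f(c_1) = f(1.545000) = 1.142954
  f(a) × f(c) < 0, new interval: [1.050000, 1.545000]
Iteration 2:
  c_2 = (1.050000 + 1.545000)/2 = 1.297500
  f(c_2) = f(1.297500) = -0.113151
  f(a) × f(c) ≥ 0, new interval: [1.297500, 1.545000]
Iteration 3:
  c_3 = (1.297500 + 1.545000)/2 = 1.421250
  f(c_3) = f(1.421250) = 0.449606
  f(a) × f(c) < 0, new interval: [1.297500, 1.421250]
Iteration 4:
  c_4 = (1.297500 + 1.421250)/2 = 1.359375
  f(c_4) = f(1.359375) = 0.152615
  f(a) × f(c) < 0, new interval: [1.297500, 1.359375]
Iteration 5:
  c_5 = (1.297500 + 1.359375)/2 = 1.328437
  f(c_5) = f(1.328437) = 0.015918
  f(a) × f(c) < 0, new interval: [1.297500, 1.328437]
Iteration 6:
  c_6 = (1.297500 + 1.328437)/2 = 1.312969
  f(c_6) = f(1.312969) = -0.049559
  f(a) × f(c) ≥ 0, new interval: [1.312969, 1.328437]

After 6 iteration(s), the approximation is c_6 = 1.312969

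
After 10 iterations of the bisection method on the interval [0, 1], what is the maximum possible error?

Bisection error bound: |error| ≤ (b-a)/2^n
|error| ≤ (1 - 0)/2^10 = 1/2^10
|error| ≤ 0.0009765625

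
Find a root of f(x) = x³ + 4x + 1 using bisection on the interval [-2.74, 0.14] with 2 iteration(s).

f(x) = x³ + 4x + 1
Initial interval: [-2.74, 0.14]

Iteration 1:
  c_1 = (-2.740000 + 0.140000)/2 = -1.300000
  f(c_1) = f(-1.300000) = -6.397000
  f(a) × f(c) ≥ 0, new interval: [-1.300000, 0.140000]
Iteration 2:
  c_2 = (-1.300000 + 0.140000)/2 = -0.580000
  f(c_2) = f(-0.580000) = -1.515112
  f(a) × f(c) ≥ 0, new interval: [-0.580000, 0.140000]

After 2 iteration(s), the approximation is c_2 = -0.580000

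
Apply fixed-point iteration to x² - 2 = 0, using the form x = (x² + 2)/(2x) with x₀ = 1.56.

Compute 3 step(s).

Equation: x² - 2 = 0
Fixed-point form: x = (x² + 2)/(2x)
x₀ = 1.56

x_1 = g(1.560000) = 1.421026
x_2 = g(1.421026) = 1.414230
x_3 = g(1.414230) = 1.414214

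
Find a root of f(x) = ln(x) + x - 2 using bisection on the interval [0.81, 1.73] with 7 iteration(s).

f(x) = ln(x) + x - 2
Initial interval: [0.81, 1.73]

Iteration 1:
  c_1 = (0.810000 + 1.730000)/2 = 1.270000
  f(c_1) = f(1.270000) = -0.490983
  f(a) × f(c) ≥ 0, new interval: [1.270000, 1.730000]
Iteration 2:
  c_2 = (1.270000 + 1.730000)/2 = 1.500000
  f(c_2) = f(1.500000) = -0.094535
  f(a) × f(c) ≥ 0, new interval: [1.500000, 1.730000]
Iteration 3:
  c_3 = (1.500000 + 1.730000)/2 = 1.615000
  f(c_3) = f(1.615000) = 0.094335
  f(a) × f(c) < 0, new interval: [1.500000, 1.615000]
Iteration 4:
  c_4 = (1.500000 + 1.615000)/2 = 1.557500
  f(c_4) = f(1.557500) = 0.000582
  f(a) × f(c) < 0, new interval: [1.500000, 1.557500]
Iteration 5:
  c_5 = (1.500000 + 1.557500)/2 = 1.528750
  f(c_5) = f(1.528750) = -0.046800
  f(a) × f(c) ≥ 0, new interval: [1.528750, 1.557500]
Iteration 6:
  c_6 = (1.528750 + 1.557500)/2 = 1.543125
  f(c_6) = f(1.543125) = -0.023065
  f(a) × f(c) ≥ 0, new interval: [1.543125, 1.557500]
Iteration 7:
  c_7 = (1.543125 + 1.557500)/2 = 1.550312
  f(c_7) = f(1.550312) = -0.011231
  f(a) × f(c) ≥ 0, new interval: [1.550312, 1.557500]

After 7 iteration(s), the approximation is c_7 = 1.550312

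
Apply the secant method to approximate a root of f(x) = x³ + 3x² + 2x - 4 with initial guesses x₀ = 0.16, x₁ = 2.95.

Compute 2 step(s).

f(x) = x³ + 3x² + 2x - 4
x₀ = 0.16, x₁ = 2.95

Secant formula: x_{n+1} = x_n - f(x_n)(x_n - x_{n-1})/(f(x_n) - f(x_{n-1}))

Iteration 1:
  f(0.160000) = -3.599104
  f(2.950000) = 53.679875
  x_2 = 2.950000 - 53.679875×(2.950000 - 0.160000)/(53.679875 - (-3.599104))
       = 0.335309
Iteration 2:
  f(2.950000) = 53.679875
  f(0.335309) = -2.954388
  x_3 = 0.335309 - (-2.954388)×(0.335309 - 2.950000)/(-2.954388 - 53.679875)
       = 0.471707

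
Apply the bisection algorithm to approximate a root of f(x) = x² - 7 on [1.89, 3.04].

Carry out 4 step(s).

f(x) = x² - 7
Initial interval: [1.89, 3.04]

Iteration 1:
  c_1 = (1.890000 + 3.040000)/2 = 2.465000
  f(c_1) = f(2.465000) = -0.923775
  f(a) × f(c) ≥ 0, new interval: [2.465000, 3.040000]
Iteration 2:
  c_2 = (2.465000 + 3.040000)/2 = 2.752500
  f(c_2) = f(2.752500) = 0.576256
  f(a) × f(c) < 0, new interval: [2.465000, 2.752500]
Iteration 3:
  c_3 = (2.465000 + 2.752500)/2 = 2.608750
  f(c_3) = f(2.608750) = -0.194423
  f(a) × f(c) ≥ 0, new interval: [2.608750, 2.752500]
Iteration 4:
  c_4 = (2.608750 + 2.752500)/2 = 2.680625
  f(c_4) = f(2.680625) = 0.185750
  f(a) × f(c) < 0, new interval: [2.608750, 2.680625]

After 4 iteration(s), the approximation is c_4 = 2.680625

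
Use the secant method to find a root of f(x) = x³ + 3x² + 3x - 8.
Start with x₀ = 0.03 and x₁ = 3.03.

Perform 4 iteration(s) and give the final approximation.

f(x) = x³ + 3x² + 3x - 8
x₀ = 0.03, x₁ = 3.03

Secant formula: x_{n+1} = x_n - f(x_n)(x_n - x_{n-1})/(f(x_n) - f(x_{n-1}))

Iteration 1:
  f(0.030000) = -7.907273
  f(3.030000) = 56.450827
  x_2 = 3.030000 - 56.450827×(3.030000 - 0.030000)/(56.450827 - (-7.907273))
       = 0.398591
Iteration 2:
  f(3.030000) = 56.450827
  f(0.398591) = -6.264276
  x_3 = 0.398591 - (-6.264276)×(0.398591 - 3.030000)/(-6.264276 - 56.450827)
       = 0.661428
Iteration 3:
  f(0.398591) = -6.264276
  f(0.661428) = -4.413885
  x_4 = 0.661428 - (-4.413885)×(0.661428 - 0.398591)/(-4.413885 - (-6.264276))
       = 1.288395
Iteration 4:
  f(0.661428) = -4.413885
  f(1.288395) = 2.983763
  x_5 = 1.288395 - 2.983763×(1.288395 - 0.661428)/(2.983763 - (-4.413885))
       = 1.035515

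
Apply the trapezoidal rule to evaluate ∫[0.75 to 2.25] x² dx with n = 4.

f(x) = x²
a = 0.75, b = 2.25, n = 4
h = (b - a)/n = 0.375000

Trapezoidal rule: (h/2)[f(x₀) + 2f(x₁) + 2f(x₂) + ... + f(xₙ)]

x_0 = 0.7500, f(x_0) = 0.562500, coefficient = 1
x_1 = 1.1250, f(x_1) = 1.265625, coefficient = 2
x_2 = 1.5000, f(x_2) = 2.250000, coefficient = 2
x_3 = 1.8750, f(x_3) = 3.515625, coefficient = 2
x_4 = 2.2500, f(x_4) = 5.062500, coefficient = 1

I ≈ (0.375000/2) × 19.687500 = 3.691406
Exact value: 3.656250
Error: 0.035156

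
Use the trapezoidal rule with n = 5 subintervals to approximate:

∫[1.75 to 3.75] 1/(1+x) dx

f(x) = 1/(1+x)
a = 1.75, b = 3.75, n = 5
h = (b - a)/n = 0.400000

Trapezoidal rule: (h/2)[f(x₀) + 2f(x₁) + 2f(x₂) + ... + f(xₙ)]

x_0 = 1.7500, f(x_0) = 0.363636, coefficient = 1
x_1 = 2.1500, f(x_1) = 0.317460, coefficient = 2
x_2 = 2.5500, f(x_2) = 0.281690, coefficient = 2
x_3 = 2.9500, f(x_3) = 0.253165, coefficient = 2
x_4 = 3.3500, f(x_4) = 0.229885, coefficient = 2
x_5 = 3.7500, f(x_5) = 0.210526, coefficient = 1

I ≈ (0.400000/2) × 2.738563 = 0.547713
Exact value: 0.546544
Error: 0.001169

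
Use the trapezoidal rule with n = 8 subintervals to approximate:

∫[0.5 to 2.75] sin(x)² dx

f(x) = sin(x)²
a = 0.5, b = 2.75, n = 8
h = (b - a)/n = 0.281250

Trapezoidal rule: (h/2)[f(x₀) + 2f(x₁) + 2f(x₂) + ... + f(xₙ)]

x_0 = 0.5000, f(x_0) = 0.229849, coefficient = 1
x_1 = 0.7812, f(x_1) = 0.495852, coefficient = 2
x_2 = 1.0625, f(x_2) = 0.763133, coefficient = 2
x_3 = 1.3438, f(x_3) = 0.949330, coefficient = 2
x_4 = 1.6250, f(x_4) = 0.997065, coefficient = 2
x_5 = 1.9062, f(x_5) = 0.891629, coefficient = 2
x_6 = 2.1875, f(x_6) = 0.665512, coefficient = 2
x_7 = 2.4688, f(x_7) = 0.388393, coefficient = 2
x_8 = 2.7500, f(x_8) = 0.145665, coefficient = 1

I ≈ (0.281250/2) × 10.677341 = 1.501501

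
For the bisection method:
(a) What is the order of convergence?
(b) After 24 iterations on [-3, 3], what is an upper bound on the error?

(a) Bisection has linear (order 1) convergence; the error is halved each step.

(b) Error bound = (b-a)/2^n = (3 - (-3))/2^{24}
    = 6/2^{24}

(a) 1 (linear); (b) error ≤ 3.58e-07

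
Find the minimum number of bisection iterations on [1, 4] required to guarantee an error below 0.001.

We need (b-a)/2^n ≤ 0.001
(4 - 1)/2^n ≤ 0.001
3/2^n ≤ 0.001
2^n ≥ 3000
n ≥ log₂(3000) = 11.55
n ≥ 12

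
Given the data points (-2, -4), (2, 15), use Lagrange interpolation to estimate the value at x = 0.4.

Lagrange interpolation formula:
P(x) = Σ yᵢ × Lᵢ(x)
where Lᵢ(x) = Π_{j≠i} (x - xⱼ)/(xᵢ - xⱼ)

L_0(0.4) = (0.4 - 2)/(-2 - 2) = 0.400000
L_1(0.4) = (0.4 - (-2))/(2 - (-2)) = 0.600000

P(0.4) = (-4)×L_0(0.4) + 15×L_1(0.4)
P(0.4) = 7.400000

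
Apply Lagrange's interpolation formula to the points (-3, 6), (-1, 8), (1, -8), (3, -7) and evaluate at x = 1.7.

Lagrange interpolation formula:
P(x) = Σ yᵢ × Lᵢ(x)
where Lᵢ(x) = Π_{j≠i} (x - xⱼ)/(xᵢ - xⱼ)

L_0(1.7) = (1.7 - (-1))/(-3 - (-1)) × (1.7 - 1)/(-3 - 1) × (1.7 - 3)/(-3 - 3) = 0.051187
L_1(1.7) = (1.7 - (-3))/(-1 - (-3)) × (1.7 - 1)/(-1 - 1) × (1.7 - 3)/(-1 - 3) = -0.267313
L_2(1.7) = (1.7 - (-3))/(1 - (-3)) × (1.7 - (-1))/(1 - (-1)) × (1.7 - 3)/(1 - 3) = 1.031063
L_3(1.7) = (1.7 - (-3))/(3 - (-3)) × (1.7 - (-1))/(3 - (-1)) × (1.7 - 1)/(3 - 1) = 0.185063

P(1.7) = 6×L_0(1.7) + 8×L_1(1.7) + (-8)×L_2(1.7) + (-7)×L_3(1.7)
P(1.7) = -11.375313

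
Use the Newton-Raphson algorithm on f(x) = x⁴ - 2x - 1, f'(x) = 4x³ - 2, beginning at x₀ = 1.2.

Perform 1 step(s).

f(x) = x⁴ - 2x - 1
f'(x) = 4x³ - 2
x₀ = 1.2

Newton-Raphson formula: x_{n+1} = x_n - f(x_n)/f'(x_n)

Iteration 1:
  f(1.200000) = -1.326400
  f'(1.200000) = 4.912000
  x_1 = 1.200000 - (-1.326400)/4.912000 = 1.470033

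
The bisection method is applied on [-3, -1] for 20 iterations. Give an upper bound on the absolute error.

Bisection error bound: |error| ≤ (b-a)/2^n
|error| ≤ (-1 - (-3))/2^20 = 2/2^20
|error| ≤ 0.0000019073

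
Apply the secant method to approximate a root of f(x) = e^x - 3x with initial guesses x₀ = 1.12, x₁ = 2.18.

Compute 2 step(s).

f(x) = e^x - 3x
x₀ = 1.12, x₁ = 2.18

Secant formula: x_{n+1} = x_n - f(x_n)(x_n - x_{n-1})/(f(x_n) - f(x_{n-1}))

Iteration 1:
  f(1.120000) = -0.295146
  f(2.180000) = 2.306306
  x_2 = 2.180000 - 2.306306×(2.180000 - 1.120000)/(2.306306 - (-0.295146))
       = 1.240262
Iteration 2:
  f(2.180000) = 2.306306
  f(1.240262) = -0.264267
  x_3 = 1.240262 - (-0.264267)×(1.240262 - 2.180000)/(-0.264267 - 2.306306)
       = 1.336871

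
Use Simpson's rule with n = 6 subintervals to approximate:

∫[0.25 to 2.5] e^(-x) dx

f(x) = e^(-x)
a = 0.25, b = 2.5, n = 6
h = (b - a)/n = 0.375000

Simpson's rule: (h/3)[f(x₀) + 4f(x₁) + 2f(x₂) + ... + f(xₙ)]

x_0 = 0.2500, f(x_0) = 0.778801, coefficient = 1
x_1 = 0.6250, f(x_1) = 0.535261, coefficient = 4
x_2 = 1.0000, f(x_2) = 0.367879, coefficient = 2
x_3 = 1.3750, f(x_3) = 0.252840, coefficient = 4
x_4 = 1.7500, f(x_4) = 0.173774, coefficient = 2
x_5 = 2.1250, f(x_5) = 0.119433, coefficient = 4
x_6 = 2.5000, f(x_6) = 0.082085, coefficient = 1

I ≈ (0.375000/3) × 5.574329 = 0.696791
Exact value: 0.696716
Error: 0.000075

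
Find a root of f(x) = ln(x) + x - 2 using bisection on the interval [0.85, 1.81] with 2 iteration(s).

f(x) = ln(x) + x - 2
Initial interval: [0.85, 1.81]

Iteration 1:
  c_1 = (0.850000 + 1.810000)/2 = 1.330000
  f(c_1) = f(1.330000) = -0.384821
  f(a) × f(c) ≥ 0, new interval: [1.330000, 1.810000]
Iteration 2:
  c_2 = (1.330000 + 1.810000)/2 = 1.570000
  f(c_2) = f(1.570000) = 0.021076
  f(a) × f(c) < 0, new interval: [1.330000, 1.570000]

After 2 iteration(s), the approximation is c_2 = 1.570000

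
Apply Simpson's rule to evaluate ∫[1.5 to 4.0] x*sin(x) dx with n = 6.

f(x) = x*sin(x)
a = 1.5, b = 4.0, n = 6
h = (b - a)/n = 0.416667

Simpson's rule: (h/3)[f(x₀) + 4f(x₁) + 2f(x₂) + ... + f(xₙ)]

x_0 = 1.5000, f(x_0) = 1.496242, coefficient = 1
x_1 = 1.9167, f(x_1) = 1.803163, coefficient = 4
x_2 = 2.3333, f(x_2) = 1.687200, coefficient = 2
x_3 = 2.7500, f(x_3) = 1.049568, coefficient = 4
x_4 = 3.1667, f(x_4) = -0.079393, coefficient = 2
x_5 = 3.5833, f(x_5) = -1.531924, coefficient = 4
x_6 = 4.0000, f(x_6) = -3.027210, coefficient = 1

I ≈ (0.416667/3) × 6.967875 = 0.967760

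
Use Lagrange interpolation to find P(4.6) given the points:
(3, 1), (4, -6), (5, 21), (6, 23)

Lagrange interpolation formula:
P(x) = Σ yᵢ × Lᵢ(x)
where Lᵢ(x) = Π_{j≠i} (x - xⱼ)/(xᵢ - xⱼ)

L_0(4.6) = (4.6 - 4)/(3 - 4) × (4.6 - 5)/(3 - 5) × (4.6 - 6)/(3 - 6) = -0.056000
L_1(4.6) = (4.6 - 3)/(4 - 3) × (4.6 - 5)/(4 - 5) × (4.6 - 6)/(4 - 6) = 0.448000
L_2(4.6) = (4.6 - 3)/(5 - 3) × (4.6 - 4)/(5 - 4) × (4.6 - 6)/(5 - 6) = 0.672000
L_3(4.6) = (4.6 - 3)/(6 - 3) × (4.6 - 4)/(6 - 4) × (4.6 - 5)/(6 - 5) = -0.064000

P(4.6) = 1×L_0(4.6) + (-6)×L_1(4.6) + 21×L_2(4.6) + 23×L_3(4.6)
P(4.6) = 9.896000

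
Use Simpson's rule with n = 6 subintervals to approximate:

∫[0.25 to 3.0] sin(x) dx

f(x) = sin(x)
a = 0.25, b = 3.0, n = 6
h = (b - a)/n = 0.458333

Simpson's rule: (h/3)[f(x₀) + 4f(x₁) + 2f(x₂) + ... + f(xₙ)]

x_0 = 0.2500, f(x_0) = 0.247404, coefficient = 1
x_1 = 0.7083, f(x_1) = 0.650569, coefficient = 4
x_2 = 1.1667, f(x_2) = 0.919445, coefficient = 2
x_3 = 1.6250, f(x_3) = 0.998531, coefficient = 4
x_4 = 2.0833, f(x_4) = 0.871503, coefficient = 2
x_5 = 2.5417, f(x_5) = 0.564581, coefficient = 4
x_6 = 3.0000, f(x_6) = 0.141120, coefficient = 1

I ≈ (0.458333/3) × 12.825147 = 1.959397
Exact value: 1.958905
Error: 0.000493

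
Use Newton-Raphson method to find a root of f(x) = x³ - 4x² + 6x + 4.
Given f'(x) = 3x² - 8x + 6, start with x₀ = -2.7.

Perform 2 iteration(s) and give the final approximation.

f(x) = x³ - 4x² + 6x + 4
f'(x) = 3x² - 8x + 6
x₀ = -2.7

Newton-Raphson formula: x_{n+1} = x_n - f(x_n)/f'(x_n)

Iteration 1:
  f(-2.700000) = -61.043000
  f'(-2.700000) = 49.470000
  x_1 = -2.700000 - (-61.043000)/49.470000 = -1.466060
Iteration 2:
  f(-1.466060) = -16.544743
  f'(-1.466060) = 24.176480
  x_2 = -1.466060 - (-16.544743)/24.176480 = -0.781728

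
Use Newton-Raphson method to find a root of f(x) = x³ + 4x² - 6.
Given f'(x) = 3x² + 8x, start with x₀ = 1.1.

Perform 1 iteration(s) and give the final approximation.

f(x) = x³ + 4x² - 6
f'(x) = 3x² + 8x
x₀ = 1.1

Newton-Raphson formula: x_{n+1} = x_n - f(x_n)/f'(x_n)

Iteration 1:
  f(1.100000) = 0.171000
  f'(1.100000) = 12.430000
  x_1 = 1.100000 - 0.171000/12.430000 = 1.086243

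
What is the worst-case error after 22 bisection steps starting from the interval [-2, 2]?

Bisection error bound: |error| ≤ (b-a)/2^n
|error| ≤ (2 - (-2))/2^22 = 4/2^22
|error| ≤ 0.0000009537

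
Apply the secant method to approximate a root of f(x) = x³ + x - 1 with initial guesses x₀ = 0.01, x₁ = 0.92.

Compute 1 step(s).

f(x) = x³ + x - 1
x₀ = 0.01, x₁ = 0.92

Secant formula: x_{n+1} = x_n - f(x_n)(x_n - x_{n-1})/(f(x_n) - f(x_{n-1}))

Iteration 1:
  f(0.010000) = -0.989999
  f(0.920000) = 0.698688
  x_2 = 0.920000 - 0.698688×(0.920000 - 0.010000)/(0.698688 - (-0.989999))
       = 0.543491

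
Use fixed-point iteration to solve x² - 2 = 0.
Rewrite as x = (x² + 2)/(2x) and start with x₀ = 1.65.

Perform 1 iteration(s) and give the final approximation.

Equation: x² - 2 = 0
Fixed-point form: x = (x² + 2)/(2x)
x₀ = 1.65

x_1 = g(1.650000) = 1.431061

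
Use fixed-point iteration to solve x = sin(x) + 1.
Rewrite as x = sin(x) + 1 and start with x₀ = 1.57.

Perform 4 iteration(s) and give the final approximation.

Equation: x = sin(x) + 1
Fixed-point form: x = sin(x) + 1
x₀ = 1.57

x_1 = g(1.570000) = 2.000000
x_2 = g(2.000000) = 1.909298
x_3 = g(1.909298) = 1.943253
x_4 = g(1.943253) = 1.931436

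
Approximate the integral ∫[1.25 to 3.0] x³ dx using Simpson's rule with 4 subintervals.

f(x) = x³
a = 1.25, b = 3.0, n = 4
h = (b - a)/n = 0.437500

Simpson's rule: (h/3)[f(x₀) + 4f(x₁) + 2f(x₂) + ... + f(xₙ)]

x_0 = 1.2500, f(x_0) = 1.953125, coefficient = 1
x_1 = 1.6875, f(x_1) = 4.805420, coefficient = 4
x_2 = 2.1250, f(x_2) = 9.595703, coefficient = 2
x_3 = 2.5625, f(x_3) = 16.826416, coefficient = 4
x_4 = 3.0000, f(x_4) = 27.000000, coefficient = 1

I ≈ (0.437500/3) × 134.671875 = 19.639648
Exact value: 19.639648
Error: 0.000000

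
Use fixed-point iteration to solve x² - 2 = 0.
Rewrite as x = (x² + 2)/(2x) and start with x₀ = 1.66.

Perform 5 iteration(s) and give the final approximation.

Equation: x² - 2 = 0
Fixed-point form: x = (x² + 2)/(2x)
x₀ = 1.66

x_1 = g(1.660000) = 1.432410
x_2 = g(1.432410) = 1.414329
x_3 = g(1.414329) = 1.414214
x_4 = g(1.414214) = 1.414214
x_5 = g(1.414214) = 1.414214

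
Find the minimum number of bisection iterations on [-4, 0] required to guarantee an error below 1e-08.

We need (b-a)/2^n ≤ 1e-08
(0 - (-4))/2^n ≤ 1e-08
4/2^n ≤ 1e-08
2^n ≥ 400000000
n ≥ log₂(400000000) = 28.58
n ≥ 29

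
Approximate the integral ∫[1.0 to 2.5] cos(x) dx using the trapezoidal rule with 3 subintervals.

f(x) = cos(x)
a = 1.0, b = 2.5, n = 3
h = (b - a)/n = 0.500000

Trapezoidal rule: (h/2)[f(x₀) + 2f(x₁) + 2f(x₂) + ... + f(xₙ)]

x_0 = 1.0000, f(x_0) = 0.540302, coefficient = 1
x_1 = 1.5000, f(x_1) = 0.070737, coefficient = 2
x_2 = 2.0000, f(x_2) = -0.416147, coefficient = 2
x_3 = 2.5000, f(x_3) = -0.801144, coefficient = 1

I ≈ (0.500000/2) × -0.951661 = -0.237915
Exact value: -0.242999
Error: 0.005084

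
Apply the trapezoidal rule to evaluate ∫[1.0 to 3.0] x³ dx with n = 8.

f(x) = x³
a = 1.0, b = 3.0, n = 8
h = (b - a)/n = 0.250000

Trapezoidal rule: (h/2)[f(x₀) + 2f(x₁) + 2f(x₂) + ... + f(xₙ)]

x_0 = 1.0000, f(x_0) = 1.000000, coefficient = 1
x_1 = 1.2500, f(x_1) = 1.953125, coefficient = 2
x_2 = 1.5000, f(x_2) = 3.375000, coefficient = 2
x_3 = 1.7500, f(x_3) = 5.359375, coefficient = 2
x_4 = 2.0000, f(x_4) = 8.000000, coefficient = 2
x_5 = 2.2500, f(x_5) = 11.390625, coefficient = 2
x_6 = 2.5000, f(x_6) = 15.625000, coefficient = 2
x_7 = 2.7500, f(x_7) = 20.796875, coefficient = 2
x_8 = 3.0000, f(x_8) = 27.000000, coefficient = 1

I ≈ (0.250000/2) × 161.000000 = 20.125000
Exact value: 20.000000
Error: 0.125000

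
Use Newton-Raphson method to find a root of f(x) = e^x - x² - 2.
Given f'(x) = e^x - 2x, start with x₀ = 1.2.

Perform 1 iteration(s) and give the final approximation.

f(x) = e^x - x² - 2
f'(x) = e^x - 2x
x₀ = 1.2

Newton-Raphson formula: x_{n+1} = x_n - f(x_n)/f'(x_n)

Iteration 1:
  f(1.200000) = -0.119883
  f'(1.200000) = 0.920117
  x_1 = 1.200000 - (-0.119883)/0.920117 = 1.330291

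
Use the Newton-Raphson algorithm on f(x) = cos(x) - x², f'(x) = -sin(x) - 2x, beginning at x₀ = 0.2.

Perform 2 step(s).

f(x) = cos(x) - x²
f'(x) = -sin(x) - 2x
x₀ = 0.2

Newton-Raphson formula: x_{n+1} = x_n - f(x_n)/f'(x_n)

Iteration 1:
  f(0.200000) = 0.940067
  f'(0.200000) = -0.598669
  x_1 = 0.200000 - 0.940067/(-0.598669) = 1.770260
Iteration 2:
  f(1.770260) = -3.331965
  f'(1.770260) = -4.520693
  x_2 = 1.770260 - (-3.331965)/(-4.520693) = 1.033213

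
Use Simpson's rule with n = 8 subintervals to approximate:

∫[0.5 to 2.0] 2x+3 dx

f(x) = 2x+3
a = 0.5, b = 2.0, n = 8
h = (b - a)/n = 0.187500

Simpson's rule: (h/3)[f(x₀) + 4f(x₁) + 2f(x₂) + ... + f(xₙ)]

x_0 = 0.5000, f(x_0) = 4.000000, coefficient = 1
x_1 = 0.6875, f(x_1) = 4.375000, coefficient = 4
x_2 = 0.8750, f(x_2) = 4.750000, coefficient = 2
x_3 = 1.0625, f(x_3) = 5.125000, coefficient = 4
x_4 = 1.2500, f(x_4) = 5.500000, coefficient = 2
x_5 = 1.4375, f(x_5) = 5.875000, coefficient = 4
x_6 = 1.6250, f(x_6) = 6.250000, coefficient = 2
x_7 = 1.8125, f(x_7) = 6.625000, coefficient = 4
x_8 = 2.0000, f(x_8) = 7.000000, coefficient = 1

I ≈ (0.187500/3) × 132.000000 = 8.250000
Exact value: 8.250000
Error: 0.000000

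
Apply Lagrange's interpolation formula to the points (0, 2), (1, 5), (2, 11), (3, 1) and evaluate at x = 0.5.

Lagrange interpolation formula:
P(x) = Σ yᵢ × Lᵢ(x)
where Lᵢ(x) = Π_{j≠i} (x - xⱼ)/(xᵢ - xⱼ)

L_0(0.5) = (0.5 - 1)/(0 - 1) × (0.5 - 2)/(0 - 2) × (0.5 - 3)/(0 - 3) = 0.312500
L_1(0.5) = (0.5 - 0)/(1 - 0) × (0.5 - 2)/(1 - 2) × (0.5 - 3)/(1 - 3) = 0.937500
L_2(0.5) = (0.5 - 0)/(2 - 0) × (0.5 - 1)/(2 - 1) × (0.5 - 3)/(2 - 3) = -0.312500
L_3(0.5) = (0.5 - 0)/(3 - 0) × (0.5 - 1)/(3 - 1) × (0.5 - 2)/(3 - 2) = 0.062500

P(0.5) = 2×L_0(0.5) + 5×L_1(0.5) + 11×L_2(0.5) + 1×L_3(0.5)
P(0.5) = 1.937500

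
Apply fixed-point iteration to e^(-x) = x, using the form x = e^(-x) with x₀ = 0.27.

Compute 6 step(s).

Equation: e^(-x) = x
Fixed-point form: x = e^(-x)
x₀ = 0.27

x_1 = g(0.270000) = 0.763379
x_2 = g(0.763379) = 0.466089
x_3 = g(0.466089) = 0.627452
x_4 = g(0.627452) = 0.533951
x_5 = g(0.533951) = 0.586284
x_6 = g(0.586284) = 0.556391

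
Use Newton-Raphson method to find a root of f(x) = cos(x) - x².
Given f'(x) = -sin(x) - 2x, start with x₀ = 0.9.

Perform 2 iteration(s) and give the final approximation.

f(x) = cos(x) - x²
f'(x) = -sin(x) - 2x
x₀ = 0.9

Newton-Raphson formula: x_{n+1} = x_n - f(x_n)/f'(x_n)

Iteration 1:
  f(0.900000) = -0.188390
  f'(0.900000) = -2.583327
  x_1 = 0.900000 - (-0.188390)/(-2.583327) = 0.827075
Iteration 2:
  f(0.827075) = -0.007021
  f'(0.827075) = -2.390103
  x_2 = 0.827075 - (-0.007021)/(-2.390103) = 0.824137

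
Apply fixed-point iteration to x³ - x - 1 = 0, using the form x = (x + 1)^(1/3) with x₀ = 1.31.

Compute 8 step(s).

Equation: x³ - x - 1 = 0
Fixed-point form: x = (x + 1)^(1/3)
x₀ = 1.31

x_1 = g(1.310000) = 1.321916
x_2 = g(1.321916) = 1.324186
x_3 = g(1.324186) = 1.324617
x_4 = g(1.324617) = 1.324699
x_5 = g(1.324699) = 1.324714
x_6 = g(1.324714) = 1.324717
x_7 = g(1.324717) = 1.324718
x_8 = g(1.324718) = 1.324718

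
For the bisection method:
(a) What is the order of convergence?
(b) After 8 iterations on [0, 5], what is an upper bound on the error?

(a) Bisection has linear (order 1) convergence; the error is halved each step.

(b) Error bound = (b-a)/2^n = (5 - 0)/2^{8}
    = 5/2^{8}

(a) 1 (linear); (b) error ≤ 1.95e-02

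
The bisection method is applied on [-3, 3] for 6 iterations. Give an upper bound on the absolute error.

Bisection error bound: |error| ≤ (b-a)/2^n
|error| ≤ (3 - (-3))/2^6 = 6/2^6
|error| ≤ 0.0937500000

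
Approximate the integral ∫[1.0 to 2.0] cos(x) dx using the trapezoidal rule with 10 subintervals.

f(x) = cos(x)
a = 1.0, b = 2.0, n = 10
h = (b - a)/n = 0.100000

Trapezoidal rule: (h/2)[f(x₀) + 2f(x₁) + 2f(x₂) + ... + f(xₙ)]

x_0 = 1.0000, f(x_0) = 0.540302, coefficient = 1
x_1 = 1.1000, f(x_1) = 0.453596, coefficient = 2
x_2 = 1.2000, f(x_2) = 0.362358, coefficient = 2
x_3 = 1.3000, f(x_3) = 0.267499, coefficient = 2
x_4 = 1.4000, f(x_4) = 0.169967, coefficient = 2
x_5 = 1.5000, f(x_5) = 0.070737, coefficient = 2
x_6 = 1.6000, f(x_6) = -0.029200, coefficient = 2
x_7 = 1.7000, f(x_7) = -0.128844, coefficient = 2
x_8 = 1.8000, f(x_8) = -0.227202, coefficient = 2
x_9 = 1.9000, f(x_9) = -0.323290, coefficient = 2
x_10 = 2.0000, f(x_10) = -0.416147, coefficient = 1

I ≈ (0.100000/2) × 1.355398 = 0.067770
Exact value: 0.067826
Error: 0.000057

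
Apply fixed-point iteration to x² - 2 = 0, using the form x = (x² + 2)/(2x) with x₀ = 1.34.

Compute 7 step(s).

Equation: x² - 2 = 0
Fixed-point form: x = (x² + 2)/(2x)
x₀ = 1.34

x_1 = g(1.340000) = 1.416269
x_2 = g(1.416269) = 1.414215
x_3 = g(1.414215) = 1.414214
x_4 = g(1.414214) = 1.414214
x_5 = g(1.414214) = 1.414214
x_6 = g(1.414214) = 1.414214
x_7 = g(1.414214) = 1.414214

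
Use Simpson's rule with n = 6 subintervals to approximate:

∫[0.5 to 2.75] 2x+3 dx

f(x) = 2x+3
a = 0.5, b = 2.75, n = 6
h = (b - a)/n = 0.375000

Simpson's rule: (h/3)[f(x₀) + 4f(x₁) + 2f(x₂) + ... + f(xₙ)]

x_0 = 0.5000, f(x_0) = 4.000000, coefficient = 1
x_1 = 0.8750, f(x_1) = 4.750000, coefficient = 4
x_2 = 1.2500, f(x_2) = 5.500000, coefficient = 2
x_3 = 1.6250, f(x_3) = 6.250000, coefficient = 4
x_4 = 2.0000, f(x_4) = 7.000000, coefficient = 2
x_5 = 2.3750, f(x_5) = 7.750000, coefficient = 4
x_6 = 2.7500, f(x_6) = 8.500000, coefficient = 1

I ≈ (0.375000/3) × 112.500000 = 14.062500
Exact value: 14.062500
Error: 0.000000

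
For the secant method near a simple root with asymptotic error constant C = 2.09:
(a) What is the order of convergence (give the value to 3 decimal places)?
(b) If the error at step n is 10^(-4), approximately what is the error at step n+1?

(a) Secant method has superlinear convergence with order φ = (1+√5)/2 ≈ 1.618.
    This means |e_{n+1}| ≈ C|e_n|^1.618.

(b) With |e_n| = 10^(-4) and C = 2.09:
    |e_{n+1}| ≈ 2.09 × (10^(-4))^1.618 = 2.09 × 10^(-6.47)

(a) ≈ 1.618 (golden ratio); (b) |e_{n+1}| ≈ 7.047e-07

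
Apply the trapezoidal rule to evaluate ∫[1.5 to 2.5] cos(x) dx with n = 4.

f(x) = cos(x)
a = 1.5, b = 2.5, n = 4
h = (b - a)/n = 0.250000

Trapezoidal rule: (h/2)[f(x₀) + 2f(x₁) + 2f(x₂) + ... + f(xₙ)]

x_0 = 1.5000, f(x_0) = 0.070737, coefficient = 1
x_1 = 1.7500, f(x_1) = -0.178246, coefficient = 2
x_2 = 2.0000, f(x_2) = -0.416147, coefficient = 2
x_3 = 2.2500, f(x_3) = -0.628174, coefficient = 2
x_4 = 2.5000, f(x_4) = -0.801144, coefficient = 1

I ≈ (0.250000/2) × -3.175539 = -0.396942
Exact value: -0.399023
Error: 0.002080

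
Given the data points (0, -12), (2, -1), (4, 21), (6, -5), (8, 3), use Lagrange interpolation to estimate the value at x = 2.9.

Lagrange interpolation formula:
P(x) = Σ yᵢ × Lᵢ(x)
where Lᵢ(x) = Π_{j≠i} (x - xⱼ)/(xᵢ - xⱼ)

L_0(2.9) = (2.9 - 2)/(0 - 2) × (2.9 - 4)/(0 - 4) × (2.9 - 6)/(0 - 6) × (2.9 - 8)/(0 - 8) = -0.040760
L_1(2.9) = (2.9 - 0)/(2 - 0) × (2.9 - 4)/(2 - 4) × (2.9 - 6)/(2 - 6) × (2.9 - 8)/(2 - 8) = 0.525353
L_2(2.9) = (2.9 - 0)/(4 - 0) × (2.9 - 2)/(4 - 2) × (2.9 - 6)/(4 - 6) × (2.9 - 8)/(4 - 8) = 0.644752
L_3(2.9) = (2.9 - 0)/(6 - 0) × (2.9 - 2)/(6 - 2) × (2.9 - 4)/(6 - 4) × (2.9 - 8)/(6 - 8) = -0.152522
L_4(2.9) = (2.9 - 0)/(8 - 0) × (2.9 - 2)/(8 - 2) × (2.9 - 4)/(8 - 4) × (2.9 - 6)/(8 - 6) = 0.023177

P(2.9) = (-12)×L_0(2.9) + (-1)×L_1(2.9) + 21×L_2(2.9) + (-5)×L_3(2.9) + 3×L_4(2.9)
P(2.9) = 14.335693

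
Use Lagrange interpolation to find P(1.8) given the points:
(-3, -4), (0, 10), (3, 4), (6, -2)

Lagrange interpolation formula:
P(x) = Σ yᵢ × Lᵢ(x)
where Lᵢ(x) = Π_{j≠i} (x - xⱼ)/(xᵢ - xⱼ)

L_0(1.8) = (1.8 - 0)/(-3 - 0) × (1.8 - 3)/(-3 - 3) × (1.8 - 6)/(-3 - 6) = -0.056000
L_1(1.8) = (1.8 - (-3))/(0 - (-3)) × (1.8 - 3)/(0 - 3) × (1.8 - 6)/(0 - 6) = 0.448000
L_2(1.8) = (1.8 - (-3))/(3 - (-3)) × (1.8 - 0)/(3 - 0) × (1.8 - 6)/(3 - 6) = 0.672000
L_3(1.8) = (1.8 - (-3))/(6 - (-3)) × (1.8 - 0)/(6 - 0) × (1.8 - 3)/(6 - 3) = -0.064000

P(1.8) = (-4)×L_0(1.8) + 10×L_1(1.8) + 4×L_2(1.8) + (-2)×L_3(1.8)
P(1.8) = 7.520000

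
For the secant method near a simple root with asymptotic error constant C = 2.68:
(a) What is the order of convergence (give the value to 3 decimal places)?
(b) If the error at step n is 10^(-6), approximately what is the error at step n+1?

(a) Secant method has superlinear convergence with order φ = (1+√5)/2 ≈ 1.618.
    This means |e_{n+1}| ≈ C|e_n|^1.618.

(b) With |e_n| = 10^(-6) and C = 2.68:
    |e_{n+1}| ≈ 2.68 × (10^(-6))^1.618 = 2.68 × 10^(-9.71)

(a) ≈ 1.618 (golden ratio); (b) |e_{n+1}| ≈ 5.247e-10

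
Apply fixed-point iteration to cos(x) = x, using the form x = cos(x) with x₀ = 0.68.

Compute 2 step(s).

Equation: cos(x) = x
Fixed-point form: x = cos(x)
x₀ = 0.68

x_1 = g(0.680000) = 0.777573
x_2 = g(0.777573) = 0.712618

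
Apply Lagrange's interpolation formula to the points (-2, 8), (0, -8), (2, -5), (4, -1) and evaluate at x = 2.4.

Lagrange interpolation formula:
P(x) = Σ yᵢ × Lᵢ(x)
where Lᵢ(x) = Π_{j≠i} (x - xⱼ)/(xᵢ - xⱼ)

L_0(2.4) = (2.4 - 0)/(-2 - 0) × (2.4 - 2)/(-2 - 2) × (2.4 - 4)/(-2 - 4) = 0.032000
L_1(2.4) = (2.4 - (-2))/(0 - (-2)) × (2.4 - 2)/(0 - 2) × (2.4 - 4)/(0 - 4) = -0.176000
L_2(2.4) = (2.4 - (-2))/(2 - (-2)) × (2.4 - 0)/(2 - 0) × (2.4 - 4)/(2 - 4) = 1.056000
L_3(2.4) = (2.4 - (-2))/(4 - (-2)) × (2.4 - 0)/(4 - 0) × (2.4 - 2)/(4 - 2) = 0.088000

P(2.4) = 8×L_0(2.4) + (-8)×L_1(2.4) + (-5)×L_2(2.4) + (-1)×L_3(2.4)
P(2.4) = -3.704000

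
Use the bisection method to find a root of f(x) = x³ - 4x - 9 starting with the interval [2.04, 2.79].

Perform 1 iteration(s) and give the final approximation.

f(x) = x³ - 4x - 9
Initial interval: [2.04, 2.79]

Iteration 1:
  c_1 = (2.040000 + 2.790000)/2 = 2.415000
  f(c_1) = f(2.415000) = -4.575177
  f(a) × f(c) ≥ 0, new interval: [2.415000, 2.790000]

After 1 iteration(s), the approximation is c_1 = 2.415000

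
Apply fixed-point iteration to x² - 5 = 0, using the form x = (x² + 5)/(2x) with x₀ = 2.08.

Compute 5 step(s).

Equation: x² - 5 = 0
Fixed-point form: x = (x² + 5)/(2x)
x₀ = 2.08

x_1 = g(2.080000) = 2.241923
x_2 = g(2.241923) = 2.236076
x_3 = g(2.236076) = 2.236068
x_4 = g(2.236068) = 2.236068
x_5 = g(2.236068) = 2.236068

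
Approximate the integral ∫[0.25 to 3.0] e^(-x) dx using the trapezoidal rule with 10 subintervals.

f(x) = e^(-x)
a = 0.25, b = 3.0, n = 10
h = (b - a)/n = 0.275000

Trapezoidal rule: (h/2)[f(x₀) + 2f(x₁) + 2f(x₂) + ... + f(xₙ)]

x_0 = 0.2500, f(x_0) = 0.778801, coefficient = 1
x_1 = 0.5250, f(x_1) = 0.591555, coefficient = 2
x_2 = 0.8000, f(x_2) = 0.449329, coefficient = 2
x_3 = 1.0750, f(x_3) = 0.341298, coefficient = 2
x_4 = 1.3500, f(x_4) = 0.259240, coefficient = 2
x_5 = 1.6250, f(x_5) = 0.196912, coefficient = 2
x_6 = 1.9000, f(x_6) = 0.149569, coefficient = 2
x_7 = 2.1750, f(x_7) = 0.113608, coefficient = 2
x_8 = 2.4500, f(x_8) = 0.086294, coefficient = 2
x_9 = 2.7250, f(x_9) = 0.065546, coefficient = 2
x_10 = 3.0000, f(x_10) = 0.049787, coefficient = 1

I ≈ (0.275000/2) × 5.335289 = 0.733602
Exact value: 0.729014
Error: 0.004589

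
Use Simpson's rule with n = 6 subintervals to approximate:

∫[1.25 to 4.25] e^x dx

f(x) = e^x
a = 1.25, b = 4.25, n = 6
h = (b - a)/n = 0.500000

Simpson's rule: (h/3)[f(x₀) + 4f(x₁) + 2f(x₂) + ... + f(xₙ)]

x_0 = 1.2500, f(x_0) = 3.490343, coefficient = 1
x_1 = 1.7500, f(x_1) = 5.754603, coefficient = 4
x_2 = 2.2500, f(x_2) = 9.487736, coefficient = 2
x_3 = 2.7500, f(x_3) = 15.642632, coefficient = 4
x_4 = 3.2500, f(x_4) = 25.790340, coefficient = 2
x_5 = 3.7500, f(x_5) = 42.521082, coefficient = 4
x_6 = 4.2500, f(x_6) = 70.105412, coefficient = 1

I ≈ (0.500000/3) × 399.825173 = 66.637529
Exact value: 66.615069
Error: 0.022459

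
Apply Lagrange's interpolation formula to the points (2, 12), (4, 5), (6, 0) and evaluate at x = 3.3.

Lagrange interpolation formula:
P(x) = Σ yᵢ × Lᵢ(x)
where Lᵢ(x) = Π_{j≠i} (x - xⱼ)/(xᵢ - xⱼ)

L_0(3.3) = (3.3 - 4)/(2 - 4) × (3.3 - 6)/(2 - 6) = 0.236250
L_1(3.3) = (3.3 - 2)/(4 - 2) × (3.3 - 6)/(4 - 6) = 0.877500
L_2(3.3) = (3.3 - 2)/(6 - 2) × (3.3 - 4)/(6 - 4) = -0.113750

P(3.3) = 12×L_0(3.3) + 5×L_1(3.3) + 0×L_2(3.3)
P(3.3) = 7.222500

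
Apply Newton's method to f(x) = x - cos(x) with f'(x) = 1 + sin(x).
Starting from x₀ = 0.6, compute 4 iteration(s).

f(x) = x - cos(x)
f'(x) = 1 + sin(x)
x₀ = 0.6

Newton-Raphson formula: x_{n+1} = x_n - f(x_n)/f'(x_n)

Iteration 1:
  f(0.600000) = -0.225336
  f'(0.600000) = 1.564642
  x_1 = 0.600000 - (-0.225336)/1.564642 = 0.744017
Iteration 2:
  f(0.744017) = 0.008264
  f'(0.744017) = 1.677249
  x_2 = 0.744017 - 0.008264/1.677249 = 0.739090
Iteration 3:
  f(0.739090) = 0.000009
  f'(0.739090) = 1.673616
  x_3 = 0.739090 - 0.000009/1.673616 = 0.739085
Iteration 4:
  f(0.739085) = 0.000000
  f'(0.739085) = 1.673612
  x_4 = 0.739085 - 0.000000/1.673612 = 0.739085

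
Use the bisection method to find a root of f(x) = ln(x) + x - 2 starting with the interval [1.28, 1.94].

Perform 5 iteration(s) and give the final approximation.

f(x) = ln(x) + x - 2
Initial interval: [1.28, 1.94]

Iteration 1:
  c_1 = (1.280000 + 1.940000)/2 = 1.610000
  f(c_1) = f(1.610000) = 0.086234
  f(a) × f(c) < 0, new interval: [1.280000, 1.610000]
Iteration 2:
  c_2 = (1.280000 + 1.610000)/2 = 1.445000
  f(c_2) = f(1.445000) = -0.186891
  f(a) × f(c) ≥ 0, new interval: [1.445000, 1.610000]
Iteration 3:
  c_3 = (1.445000 + 1.610000)/2 = 1.527500
  f(c_3) = f(1.527500) = -0.048868
  f(a) × f(c) ≥ 0, new interval: [1.527500, 1.610000]
Iteration 4:
  c_4 = (1.527500 + 1.610000)/2 = 1.568750
  f(c_4) = f(1.568750) = 0.019029
  f(a) × f(c) < 0, new interval: [1.527500, 1.568750]
Iteration 5:
  c_5 = (1.527500 + 1.568750)/2 = 1.548125
  f(c_5) = f(1.548125) = -0.014830
  f(a) × f(c) ≥ 0, new interval: [1.548125, 1.568750]

After 5 iteration(s), the approximation is c_5 = 1.548125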